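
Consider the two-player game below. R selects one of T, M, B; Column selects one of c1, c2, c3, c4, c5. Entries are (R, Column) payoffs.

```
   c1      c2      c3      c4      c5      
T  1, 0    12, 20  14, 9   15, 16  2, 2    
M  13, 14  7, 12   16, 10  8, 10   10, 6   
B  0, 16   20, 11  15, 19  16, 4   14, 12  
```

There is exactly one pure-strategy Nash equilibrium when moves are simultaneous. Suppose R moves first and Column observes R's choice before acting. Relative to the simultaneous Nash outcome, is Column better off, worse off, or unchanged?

better off

Column best-responds to each possible R move:
- T: BR = c2, leader payoff 12.
- M: BR = c1, leader payoff 13.
- B: BR = c3, leader payoff 15.
Maximizing over 12, 13, 15, R chooses B. Subgame-perfect outcome: (B, c3) with payoffs (15, 19).
For the simultaneous game, intersect best replies.
R's best replies: c1→M; c2→B; c3→M; c4→B; c5→B.
Column's best replies: T→c2; M→c1; B→c3.
Only (M, c1) has each player best-responding; Nash payoffs (13, 14).
Column earns 19 sequentially versus 14 at the Nash outcome: better off.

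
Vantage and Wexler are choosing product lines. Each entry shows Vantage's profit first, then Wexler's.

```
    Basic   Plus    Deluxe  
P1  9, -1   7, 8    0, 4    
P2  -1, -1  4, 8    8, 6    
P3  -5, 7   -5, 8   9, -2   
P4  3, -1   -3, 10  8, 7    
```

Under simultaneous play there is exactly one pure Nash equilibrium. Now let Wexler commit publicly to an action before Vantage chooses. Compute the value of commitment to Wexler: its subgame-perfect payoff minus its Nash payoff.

Vantage best-responds to each possible Wexler move:
- Basic: Vantage compares 9, -1, -5, 3 and picks P1; Wexler would get -1.
- Plus: Vantage compares 7, 4, -5, -3 and picks P1; Wexler would get 8.
- Deluxe: Vantage compares 0, 8, 9, 8 and picks P3; Wexler would get -2.
Wexler's induced payoffs are -1, 8, -2, so Wexler commits to Plus. Subgame-perfect outcome: (P1, Plus) with payoffs (7, 8).
Under simultaneous play:
Vantage's best replies: Basic→P1; Plus→P1; Deluxe→P3.
Wexler's best replies: P1→Plus; P2→Plus; P3→Plus; P4→Plus.
Only (P1, Plus) has each player best-responding; Nash payoffs (7, 8).
Wexler's commitment gain: 8 − 8 = 0.

0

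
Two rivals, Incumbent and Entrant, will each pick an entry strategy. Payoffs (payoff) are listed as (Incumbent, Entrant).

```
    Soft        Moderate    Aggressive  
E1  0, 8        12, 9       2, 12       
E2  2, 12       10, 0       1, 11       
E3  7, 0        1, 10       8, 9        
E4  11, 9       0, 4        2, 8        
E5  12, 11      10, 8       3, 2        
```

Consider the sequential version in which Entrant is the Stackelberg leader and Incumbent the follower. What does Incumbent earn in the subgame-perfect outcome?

12

Work backward from Incumbent's decision.
- Soft: BR = E5, leader payoff 11.
- Moderate: BR = E1, leader payoff 9.
- Aggressive: BR = E3, leader payoff 9.
Entrant's induced payoffs are 11, 9, 9, so Entrant commits to Soft. Subgame-perfect outcome: (E5, Soft) with payoffs (12, 11).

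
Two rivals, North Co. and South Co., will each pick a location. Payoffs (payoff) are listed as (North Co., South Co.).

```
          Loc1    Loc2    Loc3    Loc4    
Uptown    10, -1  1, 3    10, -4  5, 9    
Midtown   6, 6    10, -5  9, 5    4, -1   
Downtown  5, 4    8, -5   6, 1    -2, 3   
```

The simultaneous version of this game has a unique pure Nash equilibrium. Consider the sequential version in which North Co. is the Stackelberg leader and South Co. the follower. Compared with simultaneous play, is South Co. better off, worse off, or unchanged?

worse off

Solve by backward induction (North Co. leads).
- Uptown: BR = Loc4, leader payoff 5.
- Midtown: BR = Loc1, leader payoff 6.
- Downtown: BR = Loc1, leader payoff 5.
Maximizing over 5, 6, 5, North Co. chooses Midtown. Subgame-perfect outcome: (Midtown, Loc1) with payoffs (6, 6).
Under simultaneous play:
North Co.'s best replies: Loc1→Uptown; Loc2→Midtown; Loc3→Uptown; Loc4→Uptown.
South Co.'s best replies: Uptown→Loc4; Midtown→Loc1; Downtown→Loc1.
The unique mutual best reply is (Uptown, Loc4), giving (5, 9).
South Co. earns 6 sequentially versus 9 at the Nash outcome: worse off.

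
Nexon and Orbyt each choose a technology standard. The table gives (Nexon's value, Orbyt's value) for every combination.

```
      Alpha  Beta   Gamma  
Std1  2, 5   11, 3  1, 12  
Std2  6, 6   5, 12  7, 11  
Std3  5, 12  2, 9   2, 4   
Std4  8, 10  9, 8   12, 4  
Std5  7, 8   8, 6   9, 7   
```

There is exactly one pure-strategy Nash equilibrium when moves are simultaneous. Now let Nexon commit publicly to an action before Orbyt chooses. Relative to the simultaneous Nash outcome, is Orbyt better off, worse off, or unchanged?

Solve by backward induction (Nexon leads).
- Std1 → Orbyt plays Gamma (best of 5, 3, 12); Nexon gets 1.
- Std2 → Orbyt plays Beta (best of 6, 12, 11); Nexon gets 5.
- Std3 → Orbyt plays Alpha (best of 12, 9, 4); Nexon gets 5.
- Std4 → Orbyt plays Alpha (best of 10, 8, 4); Nexon gets 8.
- Std5 → Orbyt plays Alpha (best of 8, 6, 7); Nexon gets 7.
Maximizing over 1, 5, 5, 8, 7, Nexon chooses Std4. Subgame-perfect outcome: (Std4, Alpha) with payoffs (8, 10).
For the simultaneous game, intersect best replies.
Nexon's best replies: Alpha→Std4; Beta→Std1; Gamma→Std4.
Orbyt's best replies: Std1→Gamma; Std2→Beta; Std3→Alpha; Std4→Alpha; Std5→Alpha.
The unique mutual best reply is (Std4, Alpha), giving (8, 10).
Orbyt earns 10 sequentially versus 10 at the Nash outcome: unchanged.

unchanged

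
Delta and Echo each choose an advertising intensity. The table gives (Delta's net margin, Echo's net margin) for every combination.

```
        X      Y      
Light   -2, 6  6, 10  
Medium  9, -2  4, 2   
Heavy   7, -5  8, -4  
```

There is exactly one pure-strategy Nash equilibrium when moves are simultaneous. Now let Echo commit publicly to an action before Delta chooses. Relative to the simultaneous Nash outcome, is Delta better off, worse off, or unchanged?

Delta best-responds to each possible Echo move:
- X → Delta plays Medium (best of -2, 9, 7); Echo gets -2.
- Y → Delta plays Heavy (best of 6, 4, 8); Echo gets -4.
Maximizing over -2, -4, Echo chooses X. Subgame-perfect outcome: (Medium, X) with payoffs (9, -2).
Now find the simultaneous Nash equilibrium.
Delta's best replies: X→Medium; Y→Heavy.
Echo's best replies: Light→Y; Medium→Y; Heavy→Y.
The unique mutual best reply is (Heavy, Y), giving (8, -4).
Delta earns 9 sequentially versus 8 at the Nash outcome: better off.

better off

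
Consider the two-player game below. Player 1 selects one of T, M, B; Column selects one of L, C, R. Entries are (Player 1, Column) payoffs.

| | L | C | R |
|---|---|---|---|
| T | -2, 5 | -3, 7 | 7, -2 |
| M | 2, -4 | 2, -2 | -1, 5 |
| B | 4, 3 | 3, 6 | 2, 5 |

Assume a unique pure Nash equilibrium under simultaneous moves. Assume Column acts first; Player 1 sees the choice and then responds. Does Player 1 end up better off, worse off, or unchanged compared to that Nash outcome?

unchanged

Player 1 best-responds to each possible Column move:
- L: Player 1 compares -2, 2, 4 and picks B; Column would get 3.
- C: Player 1 compares -3, 2, 3 and picks B; Column would get 6.
- R: Player 1 compares 7, -1, 2 and picks T; Column would get -2.
Column's induced payoffs are 3, 6, -2, so Column commits to C. Subgame-perfect outcome: (B, C) with payoffs (3, 6).
Now find the simultaneous Nash equilibrium.
Player 1's best replies: L→B; C→B; R→T.
Column's best replies: T→C; M→R; B→C.
Only (B, C) has each player best-responding; Nash payoffs (3, 6).
Player 1 earns 3 sequentially versus 3 at the Nash outcome: unchanged.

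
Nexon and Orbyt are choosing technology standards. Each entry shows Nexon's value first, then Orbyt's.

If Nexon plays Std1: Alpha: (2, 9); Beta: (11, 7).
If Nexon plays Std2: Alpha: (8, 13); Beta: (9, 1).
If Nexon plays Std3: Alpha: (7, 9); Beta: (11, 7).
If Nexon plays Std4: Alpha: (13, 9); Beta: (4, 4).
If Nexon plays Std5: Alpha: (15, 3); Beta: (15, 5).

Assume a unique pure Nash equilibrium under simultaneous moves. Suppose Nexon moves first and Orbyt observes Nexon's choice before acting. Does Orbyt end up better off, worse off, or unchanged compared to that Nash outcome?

unchanged

Solve by backward induction (Nexon leads).
- Std1 → Orbyt plays Alpha (best of 9, 7); Nexon gets 2.
- Std2 → Orbyt plays Alpha (best of 13, 1); Nexon gets 8.
- Std3 → Orbyt plays Alpha (best of 9, 7); Nexon gets 7.
- Std4 → Orbyt plays Alpha (best of 9, 4); Nexon gets 13.
- Std5 → Orbyt plays Beta (best of 3, 5); Nexon gets 15.
Among 2, 8, 7, 13, 15, the best is 15 at Std5. Subgame-perfect outcome: (Std5, Beta) with payoffs (15, 5).
Now find the simultaneous Nash equilibrium.
Nexon's best replies: Alpha→Std5; Beta→Std5.
Orbyt's best replies: Std1→Alpha; Std2→Alpha; Std3→Alpha; Std4→Alpha; Std5→Beta.
The unique mutual best reply is (Std5, Beta), giving (15, 5).
Orbyt earns 5 sequentially versus 5 at the Nash outcome: unchanged.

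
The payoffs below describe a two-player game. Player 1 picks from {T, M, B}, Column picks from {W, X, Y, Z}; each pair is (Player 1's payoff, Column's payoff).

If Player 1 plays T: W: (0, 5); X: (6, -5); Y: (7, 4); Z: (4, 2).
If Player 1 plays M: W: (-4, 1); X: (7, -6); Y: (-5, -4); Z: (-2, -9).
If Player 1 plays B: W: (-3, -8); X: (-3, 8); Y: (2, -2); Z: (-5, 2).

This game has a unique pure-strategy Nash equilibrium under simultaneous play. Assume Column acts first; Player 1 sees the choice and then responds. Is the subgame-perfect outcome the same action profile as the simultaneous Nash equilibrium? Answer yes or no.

Work backward from Player 1's decision.
- W: Player 1 compares 0, -4, -3 and picks T; Column would get 5.
- X: Player 1 compares 6, 7, -3 and picks M; Column would get -6.
- Y: Player 1 compares 7, -5, 2 and picks T; Column would get 4.
- Z: Player 1 compares 4, -2, -5 and picks T; Column would get 2.
Maximizing over 5, -6, 4, 2, Column chooses W. Subgame-perfect outcome: (T, W) with payoffs (0, 5).
For the simultaneous game, intersect best replies.
Player 1's best replies: W→T; X→M; Y→T; Z→T.
Column's best replies: T→W; M→W; B→X.
Only (T, W) has each player best-responding; Nash payoffs (0, 5).
Sequential outcome (T, W) coincides with the Nash profile (T, W).

yes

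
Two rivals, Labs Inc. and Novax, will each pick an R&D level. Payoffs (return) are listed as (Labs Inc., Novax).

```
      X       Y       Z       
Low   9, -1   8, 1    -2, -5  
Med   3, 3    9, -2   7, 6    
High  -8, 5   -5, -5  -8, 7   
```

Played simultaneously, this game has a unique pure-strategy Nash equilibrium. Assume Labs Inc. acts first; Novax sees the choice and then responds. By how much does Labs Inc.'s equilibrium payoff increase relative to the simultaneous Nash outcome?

Novax best-responds to each possible Labs Inc. move:
- Low: BR = Y, leader payoff 8.
- Med: BR = Z, leader payoff 7.
- High: BR = Z, leader payoff -8.
Maximizing over 8, 7, -8, Labs Inc. chooses Low. Subgame-perfect outcome: (Low, Y) with payoffs (8, 1).
For the simultaneous game, intersect best replies.
Labs Inc.'s best replies: X→Low; Y→Med; Z→Med.
Novax's best replies: Low→Y; Med→Z; High→Z.
Only (Med, Z) has each player best-responding; Nash payoffs (7, 6).
Labs Inc.'s commitment gain: 8 − 7 = 1.

1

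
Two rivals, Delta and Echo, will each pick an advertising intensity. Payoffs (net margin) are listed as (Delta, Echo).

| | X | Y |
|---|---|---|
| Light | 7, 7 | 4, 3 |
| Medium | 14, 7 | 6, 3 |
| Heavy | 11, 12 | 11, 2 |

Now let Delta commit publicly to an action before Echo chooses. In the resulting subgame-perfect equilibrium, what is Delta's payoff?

14

Work backward from Echo's decision.
- Light: BR = X, leader payoff 7.
- Medium: BR = X, leader payoff 14.
- Heavy: BR = X, leader payoff 11.
Delta's induced payoffs are 7, 14, 11, so Delta commits to Medium. Subgame-perfect outcome: (Medium, X) with payoffs (14, 7).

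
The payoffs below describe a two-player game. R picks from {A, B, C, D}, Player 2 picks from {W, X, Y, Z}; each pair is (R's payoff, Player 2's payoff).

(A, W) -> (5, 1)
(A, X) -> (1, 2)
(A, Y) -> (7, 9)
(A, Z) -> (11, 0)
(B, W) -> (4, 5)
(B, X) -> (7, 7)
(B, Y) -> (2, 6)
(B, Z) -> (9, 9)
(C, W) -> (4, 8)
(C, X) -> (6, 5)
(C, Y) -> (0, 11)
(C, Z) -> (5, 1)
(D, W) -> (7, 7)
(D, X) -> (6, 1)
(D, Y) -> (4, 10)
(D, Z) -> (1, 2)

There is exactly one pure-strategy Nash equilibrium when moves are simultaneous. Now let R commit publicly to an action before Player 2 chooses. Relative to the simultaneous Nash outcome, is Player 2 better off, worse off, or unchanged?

unchanged

Solve by backward induction (R leads).
- A: BR = Y, leader payoff 7.
- B: BR = Z, leader payoff 9.
- C: BR = Y, leader payoff 0.
- D: BR = Y, leader payoff 4.
R's induced payoffs are 7, 9, 0, 4, so R commits to B. Subgame-perfect outcome: (B, Z) with payoffs (9, 9).
Under simultaneous play:
R's best replies: W→D; X→B; Y→A; Z→A.
Player 2's best replies: A→Y; B→Z; C→Y; D→Y.
Only (A, Y) has each player best-responding; Nash payoffs (7, 9).
Player 2 earns 9 sequentially versus 9 at the Nash outcome: unchanged.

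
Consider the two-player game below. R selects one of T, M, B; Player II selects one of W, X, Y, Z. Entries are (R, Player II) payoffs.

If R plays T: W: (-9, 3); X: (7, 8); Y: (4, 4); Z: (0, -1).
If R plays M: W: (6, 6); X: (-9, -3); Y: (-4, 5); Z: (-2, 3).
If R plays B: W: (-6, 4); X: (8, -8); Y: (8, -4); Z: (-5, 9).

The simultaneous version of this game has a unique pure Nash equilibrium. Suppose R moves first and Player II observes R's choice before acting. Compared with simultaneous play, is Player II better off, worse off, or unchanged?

Solve by backward induction (R leads).
- T: Player II compares 3, 8, 4, -1 and picks X; R would get 7.
- M: Player II compares 6, -3, 5, 3 and picks W; R would get 6.
- B: Player II compares 4, -8, -4, 9 and picks Z; R would get -5.
R's induced payoffs are 7, 6, -5, so R commits to T. Subgame-perfect outcome: (T, X) with payoffs (7, 8).
Under simultaneous play:
R's best replies: W→M; X→B; Y→B; Z→T.
Player II's best replies: T→X; M→W; B→Z.
The unique mutual best reply is (M, W), giving (6, 6).
Player II earns 8 sequentially versus 6 at the Nash outcome: better off.

better off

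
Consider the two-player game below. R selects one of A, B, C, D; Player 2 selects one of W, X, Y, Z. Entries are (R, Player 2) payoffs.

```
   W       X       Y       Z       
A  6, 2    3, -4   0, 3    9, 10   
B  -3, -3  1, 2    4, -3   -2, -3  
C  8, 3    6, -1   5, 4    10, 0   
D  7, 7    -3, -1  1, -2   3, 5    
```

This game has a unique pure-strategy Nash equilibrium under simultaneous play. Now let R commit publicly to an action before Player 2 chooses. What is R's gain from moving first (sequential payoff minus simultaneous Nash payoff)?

4

Solve by backward induction (R leads).
- A → Player 2 plays Z (best of 2, -4, 3, 10); R gets 9.
- B → Player 2 plays X (best of -3, 2, -3, -3); R gets 1.
- C → Player 2 plays Y (best of 3, -1, 4, 0); R gets 5.
- D → Player 2 plays W (best of 7, -1, -2, 5); R gets 7.
Among 9, 1, 5, 7, the best is 9 at A. Subgame-perfect outcome: (A, Z) with payoffs (9, 10).
Now find the simultaneous Nash equilibrium.
R's best replies: W→C; X→C; Y→C; Z→C.
Player 2's best replies: A→Z; B→X; C→Y; D→W.
Only (C, Y) has each player best-responding; Nash payoffs (5, 4).
R's commitment gain: 9 − 5 = 4.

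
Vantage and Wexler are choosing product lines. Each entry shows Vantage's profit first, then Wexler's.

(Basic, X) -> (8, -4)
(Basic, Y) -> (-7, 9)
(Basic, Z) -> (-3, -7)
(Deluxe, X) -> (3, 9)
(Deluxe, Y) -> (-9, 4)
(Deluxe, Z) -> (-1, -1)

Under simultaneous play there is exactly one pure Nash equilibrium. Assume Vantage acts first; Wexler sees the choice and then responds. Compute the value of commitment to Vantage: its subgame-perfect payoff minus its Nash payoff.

10

Backward induction with Vantage moving first.
- Basic: BR = Y, leader payoff -7.
- Deluxe: BR = X, leader payoff 3.
Vantage's induced payoffs are -7, 3, so Vantage commits to Deluxe. Subgame-perfect outcome: (Deluxe, X) with payoffs (3, 9).
Now find the simultaneous Nash equilibrium.
Vantage's best replies: X→Basic; Y→Basic; Z→Deluxe.
Wexler's best replies: Basic→Y; Deluxe→X.
The unique mutual best reply is (Basic, Y), giving (-7, 9).
Vantage's commitment gain: 3 − -7 = 10.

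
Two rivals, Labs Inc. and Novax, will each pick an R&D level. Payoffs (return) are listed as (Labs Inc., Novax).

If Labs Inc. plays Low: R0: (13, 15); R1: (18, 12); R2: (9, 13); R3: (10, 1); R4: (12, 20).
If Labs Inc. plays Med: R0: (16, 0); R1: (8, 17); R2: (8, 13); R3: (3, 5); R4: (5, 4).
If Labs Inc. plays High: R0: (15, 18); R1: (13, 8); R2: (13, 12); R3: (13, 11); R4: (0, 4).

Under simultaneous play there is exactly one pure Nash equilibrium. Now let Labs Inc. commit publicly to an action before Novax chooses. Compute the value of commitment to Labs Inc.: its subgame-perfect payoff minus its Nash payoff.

3

Solve by backward induction (Labs Inc. leads).
- Low: BR = R4, leader payoff 12.
- Med: BR = R1, leader payoff 8.
- High: BR = R0, leader payoff 15.
Maximizing over 12, 8, 15, Labs Inc. chooses High. Subgame-perfect outcome: (High, R0) with payoffs (15, 18).
Under simultaneous play:
Labs Inc.'s best replies: R0→Med; R1→Low; R2→High; R3→High; R4→Low.
Novax's best replies: Low→R4; Med→R1; High→R0.
The unique mutual best reply is (Low, R4), giving (12, 20).
Labs Inc.'s commitment gain: 15 − 12 = 3.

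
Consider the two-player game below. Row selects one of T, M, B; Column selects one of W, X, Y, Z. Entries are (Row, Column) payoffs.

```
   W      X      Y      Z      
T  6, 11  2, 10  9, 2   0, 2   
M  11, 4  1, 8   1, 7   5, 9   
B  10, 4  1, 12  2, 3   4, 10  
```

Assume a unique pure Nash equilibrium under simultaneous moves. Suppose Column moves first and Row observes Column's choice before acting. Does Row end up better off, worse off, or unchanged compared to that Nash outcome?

Work backward from Row's decision.
- W → Row plays M (best of 6, 11, 10); Column gets 4.
- X → Row plays T (best of 2, 1, 1); Column gets 10.
- Y → Row plays T (best of 9, 1, 2); Column gets 2.
- Z → Row plays M (best of 0, 5, 4); Column gets 9.
Among 4, 10, 2, 9, the best is 10 at X. Subgame-perfect outcome: (T, X) with payoffs (2, 10).
For the simultaneous game, intersect best replies.
Row's best replies: W→M; X→T; Y→T; Z→M.
Column's best replies: T→W; M→Z; B→X.
The unique mutual best reply is (M, Z), giving (5, 9).
Row earns 2 sequentially versus 5 at the Nash outcome: worse off.

worse off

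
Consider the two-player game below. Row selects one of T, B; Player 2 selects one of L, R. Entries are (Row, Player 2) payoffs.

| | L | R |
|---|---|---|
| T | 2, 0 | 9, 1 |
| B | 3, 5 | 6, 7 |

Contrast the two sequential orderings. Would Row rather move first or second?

If Row leads: Player 2's best replies are T→R, B→R; Row's induced payoffs 9, 6; outcome (T, R), payoffs (9, 1).
If Player 2 leads: Row's best replies are L→B, R→T; Player 2's induced payoffs 5, 1; outcome (B, L), payoffs (3, 5).
Row gets 9 moving first and 3 moving second, so Row prefers to move first.

first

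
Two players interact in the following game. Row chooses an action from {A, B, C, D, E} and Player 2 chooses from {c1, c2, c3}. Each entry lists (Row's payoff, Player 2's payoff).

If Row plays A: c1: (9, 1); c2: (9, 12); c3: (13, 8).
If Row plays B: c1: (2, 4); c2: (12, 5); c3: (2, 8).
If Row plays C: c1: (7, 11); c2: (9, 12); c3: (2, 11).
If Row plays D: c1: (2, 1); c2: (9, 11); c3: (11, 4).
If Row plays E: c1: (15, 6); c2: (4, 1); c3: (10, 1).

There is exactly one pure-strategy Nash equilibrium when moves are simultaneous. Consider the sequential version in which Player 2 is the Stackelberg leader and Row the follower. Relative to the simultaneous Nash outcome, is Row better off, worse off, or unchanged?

Solve by backward induction (Player 2 leads).
- c1 → Row plays E (best of 9, 2, 7, 2, 15); Player 2 gets 6.
- c2 → Row plays B (best of 9, 12, 9, 9, 4); Player 2 gets 5.
- c3 → Row plays A (best of 13, 2, 2, 11, 10); Player 2 gets 8.
Among 6, 5, 8, the best is 8 at c3. Subgame-perfect outcome: (A, c3) with payoffs (13, 8).
Now find the simultaneous Nash equilibrium.
Row's best replies: c1→E; c2→B; c3→A.
Player 2's best replies: A→c2; B→c3; C→c2; D→c2; E→c1.
The unique mutual best reply is (E, c1), giving (15, 6).
Row earns 13 sequentially versus 15 at the Nash outcome: worse off.

worse off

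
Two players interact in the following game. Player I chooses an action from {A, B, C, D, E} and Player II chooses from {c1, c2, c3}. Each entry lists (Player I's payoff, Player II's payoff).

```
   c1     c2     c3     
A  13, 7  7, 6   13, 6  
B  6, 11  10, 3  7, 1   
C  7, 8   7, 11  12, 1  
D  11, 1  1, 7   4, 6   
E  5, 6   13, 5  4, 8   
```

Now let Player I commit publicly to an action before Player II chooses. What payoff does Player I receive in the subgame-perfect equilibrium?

13

Player II best-responds to each possible Player I move:
- A → Player II plays c1 (best of 7, 6, 6); Player I gets 13.
- B → Player II plays c1 (best of 11, 3, 1); Player I gets 6.
- C → Player II plays c2 (best of 8, 11, 1); Player I gets 7.
- D → Player II plays c2 (best of 1, 7, 6); Player I gets 1.
- E → Player II plays c3 (best of 6, 5, 8); Player I gets 4.
Player I's induced payoffs are 13, 6, 7, 1, 4, so Player I commits to A. Subgame-perfect outcome: (A, c1) with payoffs (13, 7).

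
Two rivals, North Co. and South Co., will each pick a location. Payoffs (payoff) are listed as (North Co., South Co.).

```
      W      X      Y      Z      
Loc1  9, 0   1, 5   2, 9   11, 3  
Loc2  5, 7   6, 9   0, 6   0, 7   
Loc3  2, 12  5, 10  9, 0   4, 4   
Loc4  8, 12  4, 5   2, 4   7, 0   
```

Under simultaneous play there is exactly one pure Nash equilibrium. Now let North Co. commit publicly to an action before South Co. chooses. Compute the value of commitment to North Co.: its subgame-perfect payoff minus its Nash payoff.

Backward induction with North Co. moving first.
- Loc1: South Co. compares 0, 5, 9, 3 and picks Y; North Co. would get 2.
- Loc2: South Co. compares 7, 9, 6, 7 and picks X; North Co. would get 6.
- Loc3: South Co. compares 12, 10, 0, 4 and picks W; North Co. would get 2.
- Loc4: South Co. compares 12, 5, 4, 0 and picks W; North Co. would get 8.
Maximizing over 2, 6, 2, 8, North Co. chooses Loc4. Subgame-perfect outcome: (Loc4, W) with payoffs (8, 12).
Under simultaneous play:
North Co.'s best replies: W→Loc1; X→Loc2; Y→Loc3; Z→Loc1.
South Co.'s best replies: Loc1→Y; Loc2→X; Loc3→W; Loc4→W.
Only (Loc2, X) has each player best-responding; Nash payoffs (6, 9).
North Co.'s commitment gain: 8 − 6 = 2.

2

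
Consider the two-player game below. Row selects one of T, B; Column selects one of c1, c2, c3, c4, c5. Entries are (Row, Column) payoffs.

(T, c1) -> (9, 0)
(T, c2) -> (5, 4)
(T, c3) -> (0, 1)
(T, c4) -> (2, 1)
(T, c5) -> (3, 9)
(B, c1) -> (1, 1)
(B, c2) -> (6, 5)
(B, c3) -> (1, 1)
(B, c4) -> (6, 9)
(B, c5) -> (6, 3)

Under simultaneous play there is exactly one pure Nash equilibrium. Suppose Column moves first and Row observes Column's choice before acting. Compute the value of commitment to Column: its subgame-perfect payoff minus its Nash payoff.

0

Row best-responds to each possible Column move:
- c1: Row compares 9, 1 and picks T; Column would get 0.
- c2: Row compares 5, 6 and picks B; Column would get 5.
- c3: Row compares 0, 1 and picks B; Column would get 1.
- c4: Row compares 2, 6 and picks B; Column would get 9.
- c5: Row compares 3, 6 and picks B; Column would get 3.
Maximizing over 0, 5, 1, 9, 3, Column chooses c4. Subgame-perfect outcome: (B, c4) with payoffs (6, 9).
For the simultaneous game, intersect best replies.
Row's best replies: c1→T; c2→B; c3→B; c4→B; c5→B.
Column's best replies: T→c5; B→c4.
Only (B, c4) has each player best-responding; Nash payoffs (6, 9).
Column's commitment gain: 9 − 9 = 0.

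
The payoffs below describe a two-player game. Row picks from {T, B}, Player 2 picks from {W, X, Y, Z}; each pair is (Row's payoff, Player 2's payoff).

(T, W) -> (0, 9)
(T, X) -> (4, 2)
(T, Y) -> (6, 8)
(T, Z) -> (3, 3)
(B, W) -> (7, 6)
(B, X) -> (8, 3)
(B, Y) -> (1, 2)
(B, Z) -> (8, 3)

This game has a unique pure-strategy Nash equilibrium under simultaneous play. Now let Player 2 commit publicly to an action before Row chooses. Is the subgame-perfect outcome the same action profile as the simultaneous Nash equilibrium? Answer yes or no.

Solve by backward induction (Player 2 leads).
- W: Row compares 0, 7 and picks B; Player 2 would get 6.
- X: Row compares 4, 8 and picks B; Player 2 would get 3.
- Y: Row compares 6, 1 and picks T; Player 2 would get 8.
- Z: Row compares 3, 8 and picks B; Player 2 would get 3.
Maximizing over 6, 3, 8, 3, Player 2 chooses Y. Subgame-perfect outcome: (T, Y) with payoffs (6, 8).
Under simultaneous play:
Row's best replies: W→B; X→B; Y→T; Z→B.
Player 2's best replies: T→W; B→W.
The unique mutual best reply is (B, W), giving (7, 6).
Sequential outcome (T, Y) differs from the Nash profile (B, W).

no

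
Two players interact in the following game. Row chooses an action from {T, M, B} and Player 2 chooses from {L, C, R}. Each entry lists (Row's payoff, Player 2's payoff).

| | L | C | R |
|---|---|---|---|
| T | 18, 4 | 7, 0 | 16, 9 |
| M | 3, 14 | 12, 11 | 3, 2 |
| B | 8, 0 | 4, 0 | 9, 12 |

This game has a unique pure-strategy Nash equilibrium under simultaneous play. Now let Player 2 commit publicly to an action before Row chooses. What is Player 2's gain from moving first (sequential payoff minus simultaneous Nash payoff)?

Backward induction with Player 2 moving first.
- L: Row compares 18, 3, 8 and picks T; Player 2 would get 4.
- C: Row compares 7, 12, 4 and picks M; Player 2 would get 11.
- R: Row compares 16, 3, 9 and picks T; Player 2 would get 9.
Player 2's induced payoffs are 4, 11, 9, so Player 2 commits to C. Subgame-perfect outcome: (M, C) with payoffs (12, 11).
Now find the simultaneous Nash equilibrium.
Row's best replies: L→T; C→M; R→T.
Player 2's best replies: T→R; M→L; B→R.
The unique mutual best reply is (T, R), giving (16, 9).
Player 2's commitment gain: 11 − 9 = 2.

2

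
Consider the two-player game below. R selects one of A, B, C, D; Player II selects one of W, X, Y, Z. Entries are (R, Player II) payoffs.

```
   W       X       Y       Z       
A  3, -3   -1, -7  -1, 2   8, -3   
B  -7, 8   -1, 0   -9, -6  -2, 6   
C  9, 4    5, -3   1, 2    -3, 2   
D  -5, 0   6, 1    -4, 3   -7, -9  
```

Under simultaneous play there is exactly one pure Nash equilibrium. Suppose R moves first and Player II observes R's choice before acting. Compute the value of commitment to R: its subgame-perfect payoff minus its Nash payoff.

0

Backward induction with R moving first.
- A: Player II compares -3, -7, 2, -3 and picks Y; R would get -1.
- B: Player II compares 8, 0, -6, 6 and picks W; R would get -7.
- C: Player II compares 4, -3, 2, 2 and picks W; R would get 9.
- D: Player II compares 0, 1, 3, -9 and picks Y; R would get -4.
R's induced payoffs are -1, -7, 9, -4, so R commits to C. Subgame-perfect outcome: (C, W) with payoffs (9, 4).
For the simultaneous game, intersect best replies.
R's best replies: W→C; X→D; Y→C; Z→A.
Player II's best replies: A→Y; B→W; C→W; D→Y.
The unique mutual best reply is (C, W), giving (9, 4).
R's commitment gain: 9 − 9 = 0.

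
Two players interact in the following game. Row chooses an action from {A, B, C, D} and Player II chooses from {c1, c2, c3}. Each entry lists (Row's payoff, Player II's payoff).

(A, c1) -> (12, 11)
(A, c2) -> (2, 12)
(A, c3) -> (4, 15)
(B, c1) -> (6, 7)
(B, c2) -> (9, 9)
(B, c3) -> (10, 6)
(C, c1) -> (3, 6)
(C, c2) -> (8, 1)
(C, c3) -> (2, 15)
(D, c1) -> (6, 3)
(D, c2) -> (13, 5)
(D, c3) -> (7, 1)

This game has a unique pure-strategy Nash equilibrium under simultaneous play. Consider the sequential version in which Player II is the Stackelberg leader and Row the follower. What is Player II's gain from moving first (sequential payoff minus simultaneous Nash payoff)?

6

Work backward from Row's decision.
- c1: BR = A, leader payoff 11.
- c2: BR = D, leader payoff 5.
- c3: BR = B, leader payoff 6.
Among 11, 5, 6, the best is 11 at c1. Subgame-perfect outcome: (A, c1) with payoffs (12, 11).
For the simultaneous game, intersect best replies.
Row's best replies: c1→A; c2→D; c3→B.
Player II's best replies: A→c3; B→c2; C→c3; D→c2.
The unique mutual best reply is (D, c2), giving (13, 5).
Player II's commitment gain: 11 − 5 = 6.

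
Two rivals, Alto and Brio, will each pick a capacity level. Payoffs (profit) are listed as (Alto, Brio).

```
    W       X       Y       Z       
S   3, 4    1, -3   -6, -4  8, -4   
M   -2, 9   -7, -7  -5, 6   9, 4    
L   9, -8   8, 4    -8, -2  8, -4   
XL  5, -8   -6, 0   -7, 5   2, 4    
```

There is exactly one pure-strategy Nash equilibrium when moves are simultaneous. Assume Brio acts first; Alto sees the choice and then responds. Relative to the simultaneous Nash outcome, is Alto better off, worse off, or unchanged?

worse off

Work backward from Alto's decision.
- W → Alto plays L (best of 3, -2, 9, 5); Brio gets -8.
- X → Alto plays L (best of 1, -7, 8, -6); Brio gets 4.
- Y → Alto plays M (best of -6, -5, -8, -7); Brio gets 6.
- Z → Alto plays M (best of 8, 9, 8, 2); Brio gets 4.
Among -8, 4, 6, 4, the best is 6 at Y. Subgame-perfect outcome: (M, Y) with payoffs (-5, 6).
For the simultaneous game, intersect best replies.
Alto's best replies: W→L; X→L; Y→M; Z→M.
Brio's best replies: S→W; M→W; L→X; XL→Y.
Only (L, X) has each player best-responding; Nash payoffs (8, 4).
Alto earns -5 sequentially versus 8 at the Nash outcome: worse off.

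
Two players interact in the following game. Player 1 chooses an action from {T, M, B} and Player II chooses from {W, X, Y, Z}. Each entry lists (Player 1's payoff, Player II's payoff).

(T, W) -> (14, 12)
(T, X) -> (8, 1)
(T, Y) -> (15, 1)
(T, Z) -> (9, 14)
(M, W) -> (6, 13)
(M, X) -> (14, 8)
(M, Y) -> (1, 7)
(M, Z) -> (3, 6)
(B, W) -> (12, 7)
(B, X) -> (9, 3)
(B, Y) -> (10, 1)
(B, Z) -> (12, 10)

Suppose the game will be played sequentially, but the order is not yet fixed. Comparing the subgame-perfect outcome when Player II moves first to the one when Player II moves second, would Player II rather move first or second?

first

If Player 1 leads: Player II's best replies are T→Z, M→W, B→Z; Player 1's induced payoffs 9, 6, 12; outcome (B, Z), payoffs (12, 10).
If Player II leads: Player 1's best replies are W→T, X→M, Y→T, Z→B; Player II's induced payoffs 12, 8, 1, 10; outcome (T, W), payoffs (14, 12).
Player II gets 12 moving first and 10 moving second, so Player II prefers to move first.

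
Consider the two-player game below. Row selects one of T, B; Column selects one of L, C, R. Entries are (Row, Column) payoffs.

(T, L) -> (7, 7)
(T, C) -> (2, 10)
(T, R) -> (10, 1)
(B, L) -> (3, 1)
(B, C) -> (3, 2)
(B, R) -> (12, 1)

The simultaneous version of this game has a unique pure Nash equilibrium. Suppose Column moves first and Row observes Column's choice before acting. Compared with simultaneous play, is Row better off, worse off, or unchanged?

Work backward from Row's decision.
- L: BR = T, leader payoff 7.
- C: BR = B, leader payoff 2.
- R: BR = B, leader payoff 1.
Among 7, 2, 1, the best is 7 at L. Subgame-perfect outcome: (T, L) with payoffs (7, 7).
For the simultaneous game, intersect best replies.
Row's best replies: L→T; C→B; R→B.
Column's best replies: T→C; B→C.
Only (B, C) has each player best-responding; Nash payoffs (3, 2).
Row earns 7 sequentially versus 3 at the Nash outcome: better off.

better off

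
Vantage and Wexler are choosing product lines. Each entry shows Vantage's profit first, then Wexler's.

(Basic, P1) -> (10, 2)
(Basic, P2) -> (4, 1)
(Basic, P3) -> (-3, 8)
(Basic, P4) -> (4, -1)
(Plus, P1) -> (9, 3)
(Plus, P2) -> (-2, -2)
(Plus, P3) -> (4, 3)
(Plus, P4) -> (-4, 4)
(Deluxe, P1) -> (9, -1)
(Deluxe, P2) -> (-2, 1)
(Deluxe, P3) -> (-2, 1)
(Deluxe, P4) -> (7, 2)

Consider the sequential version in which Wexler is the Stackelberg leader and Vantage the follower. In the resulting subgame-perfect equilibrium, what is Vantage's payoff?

4

Backward induction with Wexler moving first.
- P1 → Vantage plays Basic (best of 10, 9, 9); Wexler gets 2.
- P2 → Vantage plays Basic (best of 4, -2, -2); Wexler gets 1.
- P3 → Vantage plays Plus (best of -3, 4, -2); Wexler gets 3.
- P4 → Vantage plays Deluxe (best of 4, -4, 7); Wexler gets 2.
Wexler's induced payoffs are 2, 1, 3, 2, so Wexler commits to P3. Subgame-perfect outcome: (Plus, P3) with payoffs (4, 3).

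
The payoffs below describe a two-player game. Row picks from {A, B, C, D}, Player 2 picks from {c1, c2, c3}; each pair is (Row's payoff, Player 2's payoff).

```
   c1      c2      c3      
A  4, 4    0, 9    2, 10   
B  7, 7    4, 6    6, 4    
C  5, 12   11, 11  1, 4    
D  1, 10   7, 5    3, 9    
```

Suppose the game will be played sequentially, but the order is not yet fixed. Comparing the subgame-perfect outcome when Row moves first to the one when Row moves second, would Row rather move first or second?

If Row leads: Player 2's best replies are A→c3, B→c1, C→c1, D→c1; Row's induced payoffs 2, 7, 5, 1; outcome (B, c1), payoffs (7, 7).
If Player 2 leads: Row's best replies are c1→B, c2→C, c3→B; Player 2's induced payoffs 7, 11, 4; outcome (C, c2), payoffs (11, 11).
Row gets 7 moving first and 11 moving second, so Row prefers to move second.

second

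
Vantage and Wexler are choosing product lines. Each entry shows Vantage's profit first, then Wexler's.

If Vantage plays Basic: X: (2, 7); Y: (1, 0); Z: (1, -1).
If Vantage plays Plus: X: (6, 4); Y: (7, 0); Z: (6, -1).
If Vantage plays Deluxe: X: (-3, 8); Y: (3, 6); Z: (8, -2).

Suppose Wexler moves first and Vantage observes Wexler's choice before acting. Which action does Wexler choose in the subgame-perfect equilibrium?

X

Backward induction with Wexler moving first.
- X → Vantage plays Plus (best of 2, 6, -3); Wexler gets 4.
- Y → Vantage plays Plus (best of 1, 7, 3); Wexler gets 0.
- Z → Vantage plays Deluxe (best of 1, 6, 8); Wexler gets -2.
Among 4, 0, -2, the best is 4 at X. Subgame-perfect outcome: (Plus, X) with payoffs (6, 4).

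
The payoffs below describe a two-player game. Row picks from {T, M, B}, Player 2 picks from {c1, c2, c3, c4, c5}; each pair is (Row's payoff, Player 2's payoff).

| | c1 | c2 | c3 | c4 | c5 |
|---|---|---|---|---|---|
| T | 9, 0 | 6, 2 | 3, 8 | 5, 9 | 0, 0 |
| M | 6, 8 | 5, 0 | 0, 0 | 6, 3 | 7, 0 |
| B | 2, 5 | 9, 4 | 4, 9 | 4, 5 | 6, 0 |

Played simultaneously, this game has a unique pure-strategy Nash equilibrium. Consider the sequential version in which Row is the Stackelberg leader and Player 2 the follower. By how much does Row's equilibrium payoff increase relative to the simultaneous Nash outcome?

2

Solve by backward induction (Row leads).
- T: BR = c4, leader payoff 5.
- M: BR = c1, leader payoff 6.
- B: BR = c3, leader payoff 4.
Among 5, 6, 4, the best is 6 at M. Subgame-perfect outcome: (M, c1) with payoffs (6, 8).
Under simultaneous play:
Row's best replies: c1→T; c2→B; c3→B; c4→M; c5→M.
Player 2's best replies: T→c4; M→c1; B→c3.
Only (B, c3) has each player best-responding; Nash payoffs (4, 9).
Row's commitment gain: 6 − 4 = 2.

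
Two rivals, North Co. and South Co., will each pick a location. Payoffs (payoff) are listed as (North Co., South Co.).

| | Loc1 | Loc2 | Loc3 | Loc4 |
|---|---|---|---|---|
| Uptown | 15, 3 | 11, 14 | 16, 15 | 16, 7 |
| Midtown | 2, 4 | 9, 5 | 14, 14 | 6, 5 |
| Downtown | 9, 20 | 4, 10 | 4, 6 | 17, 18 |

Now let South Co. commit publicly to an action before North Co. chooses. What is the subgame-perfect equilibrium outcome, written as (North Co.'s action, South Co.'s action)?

North Co. best-responds to each possible South Co. move:
- Loc1: BR = Uptown, leader payoff 3.
- Loc2: BR = Uptown, leader payoff 14.
- Loc3: BR = Uptown, leader payoff 15.
- Loc4: BR = Downtown, leader payoff 18.
South Co.'s induced payoffs are 3, 14, 15, 18, so South Co. commits to Loc4. Subgame-perfect outcome: (Downtown, Loc4) with payoffs (17, 18).

(Downtown, Loc4)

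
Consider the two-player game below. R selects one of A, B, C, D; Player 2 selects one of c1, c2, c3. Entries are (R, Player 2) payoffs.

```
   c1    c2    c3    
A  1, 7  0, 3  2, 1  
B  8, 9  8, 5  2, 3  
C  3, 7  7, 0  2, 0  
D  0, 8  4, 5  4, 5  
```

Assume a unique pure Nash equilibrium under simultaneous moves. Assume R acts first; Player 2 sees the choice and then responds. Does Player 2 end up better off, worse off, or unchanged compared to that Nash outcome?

unchanged

Backward induction with R moving first.
- A → Player 2 plays c1 (best of 7, 3, 1); R gets 1.
- B → Player 2 plays c1 (best of 9, 5, 3); R gets 8.
- C → Player 2 plays c1 (best of 7, 0, 0); R gets 3.
- D → Player 2 plays c1 (best of 8, 5, 5); R gets 0.
R's induced payoffs are 1, 8, 3, 0, so R commits to B. Subgame-perfect outcome: (B, c1) with payoffs (8, 9).
Under simultaneous play:
R's best replies: c1→B; c2→B; c3→D.
Player 2's best replies: A→c1; B→c1; C→c1; D→c1.
Only (B, c1) has each player best-responding; Nash payoffs (8, 9).
Player 2 earns 9 sequentially versus 9 at the Nash outcome: unchanged.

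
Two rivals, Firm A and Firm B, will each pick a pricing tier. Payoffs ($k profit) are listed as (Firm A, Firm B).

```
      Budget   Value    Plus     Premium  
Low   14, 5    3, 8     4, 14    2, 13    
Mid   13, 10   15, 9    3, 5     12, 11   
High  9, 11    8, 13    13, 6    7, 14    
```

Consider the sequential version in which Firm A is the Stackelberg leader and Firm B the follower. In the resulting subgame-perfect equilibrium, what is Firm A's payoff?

12

Work backward from Firm B's decision.
- Low → Firm B plays Plus (best of 5, 8, 14, 13); Firm A gets 4.
- Mid → Firm B plays Premium (best of 10, 9, 5, 11); Firm A gets 12.
- High → Firm B plays Premium (best of 11, 13, 6, 14); Firm A gets 7.
Among 4, 12, 7, the best is 12 at Mid. Subgame-perfect outcome: (Mid, Premium) with payoffs (12, 11).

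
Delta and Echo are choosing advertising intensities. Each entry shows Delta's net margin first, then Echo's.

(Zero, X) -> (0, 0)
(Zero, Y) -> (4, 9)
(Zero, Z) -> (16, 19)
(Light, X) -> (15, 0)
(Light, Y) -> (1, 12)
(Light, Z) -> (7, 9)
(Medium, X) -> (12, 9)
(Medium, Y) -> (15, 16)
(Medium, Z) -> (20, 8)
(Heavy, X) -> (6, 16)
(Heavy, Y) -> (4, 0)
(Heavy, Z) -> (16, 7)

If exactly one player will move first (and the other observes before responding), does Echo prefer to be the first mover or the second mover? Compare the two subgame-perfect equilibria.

If Delta leads: Echo's best replies are Zero→Z, Light→Y, Medium→Y, Heavy→X; Delta's induced payoffs 16, 1, 15, 6; outcome (Zero, Z), payoffs (16, 19).
If Echo leads: Delta's best replies are X→Light, Y→Medium, Z→Medium; Echo's induced payoffs 0, 16, 8; outcome (Medium, Y), payoffs (15, 16).
Echo gets 16 moving first and 19 moving second, so Echo prefers to move second.

second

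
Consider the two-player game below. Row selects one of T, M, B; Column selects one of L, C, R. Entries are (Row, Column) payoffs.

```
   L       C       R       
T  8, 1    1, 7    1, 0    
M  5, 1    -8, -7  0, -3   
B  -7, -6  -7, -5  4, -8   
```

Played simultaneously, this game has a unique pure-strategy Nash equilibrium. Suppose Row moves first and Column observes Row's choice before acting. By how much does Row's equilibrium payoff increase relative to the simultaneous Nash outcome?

4

Solve by backward induction (Row leads).
- T → Column plays C (best of 1, 7, 0); Row gets 1.
- M → Column plays L (best of 1, -7, -3); Row gets 5.
- B → Column plays C (best of -6, -5, -8); Row gets -7.
Among 1, 5, -7, the best is 5 at M. Subgame-perfect outcome: (M, L) with payoffs (5, 1).
Now find the simultaneous Nash equilibrium.
Row's best replies: L→T; C→T; R→B.
Column's best replies: T→C; M→L; B→C.
Only (T, C) has each player best-responding; Nash payoffs (1, 7).
Row's commitment gain: 5 − 1 = 4.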